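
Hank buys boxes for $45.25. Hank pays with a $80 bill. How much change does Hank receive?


Start with the amount paid:
$80
Subtract the price:
$80 - $45.25 = $34.75

$34.75


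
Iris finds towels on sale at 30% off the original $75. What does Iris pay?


Calculate the discount amount:
30% of $75 = $22.50
Subtract from original:
$75 - $22.50 = $52.50

$52.50


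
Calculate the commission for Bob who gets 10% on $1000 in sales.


Convert rate to decimal:
10% = 0.1
Multiply by sales:
$1000 x 0.1 = $100

$100


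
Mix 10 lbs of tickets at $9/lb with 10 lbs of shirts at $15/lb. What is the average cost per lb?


Cost of tickets:
10 x $9 = $90
Cost of shirts:
10 x $15 = $150
Total cost: $90 + $150 = $240
Total weight: 20 lbs
Average: $240 / 20 = $12/lb

$12/lb


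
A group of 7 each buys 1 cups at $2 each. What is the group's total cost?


Cost per person:
1 x $2 = $2
Group total:
7 x $2 = $14

$14


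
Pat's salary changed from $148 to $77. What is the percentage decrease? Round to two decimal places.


Find the absolute change:
|77 - 148| = 71
Divide by original and multiply by 100:
71 / 148 x 100 = 47.9729...% ≈ 47.97%

47.97%


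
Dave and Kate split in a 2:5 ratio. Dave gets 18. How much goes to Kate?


Find the multiplier:
18 / 2 = 9
Apply to Kate's share:
5 x 9 = 45

45


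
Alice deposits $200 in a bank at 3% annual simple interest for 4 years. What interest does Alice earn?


Use the formula I = P x R x T / 100
P x R x T = 200 x 3 x 4 = 2400
I = 2400 / 100 = $24

$24


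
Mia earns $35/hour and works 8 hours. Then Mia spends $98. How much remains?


Calculate earnings:
8 x $35 = $280
Subtract spending:
$280 - $98 = $182

$182


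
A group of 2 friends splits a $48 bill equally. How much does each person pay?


Total bill: $48
Number of people: 2
Each pays: $48 / 2 = $24

$24


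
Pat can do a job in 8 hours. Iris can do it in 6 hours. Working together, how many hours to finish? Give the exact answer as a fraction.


Pat's rate: 1/8 of the job per hour
Iris's rate: 1/6 of the job per hour
Combined rate: 1/8 + 1/6 = 7/24 per hour
Time = 1 / (7/24) = 24/7 hours (≈ 3.43 hours)

24/7 hours


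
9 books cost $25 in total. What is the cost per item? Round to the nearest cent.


Total cost: $25
Number of items: 9
Unit price: $25 / 9 = $2.7777... ≈ $2.78

$2.78


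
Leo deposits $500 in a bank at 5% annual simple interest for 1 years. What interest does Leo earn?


Use the formula I = P x R x T / 100
P x R x T = 500 x 5 x 1 = 2500
I = 2500 / 100 = $25

$25


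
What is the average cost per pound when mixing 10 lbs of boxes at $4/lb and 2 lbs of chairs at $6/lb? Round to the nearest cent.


Cost of boxes:
10 x $4 = $40
Cost of chairs:
2 x $6 = $12
Total cost: $40 + $12 = $52
Total weight: 12 lbs
Average: $52 / 12 = $4.3333... ≈ $4.33/lb

$4.33/lb


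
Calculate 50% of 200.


Convert percentage to decimal:
50% = 0.5
Multiply:
200 x 0.5 = 100

100


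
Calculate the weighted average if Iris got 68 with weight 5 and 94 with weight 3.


Weighted sum:
5 x 68 + 3 x 94 = 622
Total weight:
5 + 3 = 8
Weighted average:
622 / 8 = 77.75

77.75


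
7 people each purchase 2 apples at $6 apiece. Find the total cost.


Cost per person:
2 x $6 = $12
Group total:
7 x $12 = $84

$84


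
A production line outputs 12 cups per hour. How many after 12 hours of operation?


Production rate: 12 cups per hour
Time: 12 hours
Total: 12 x 12 = 144 cups

144 cups


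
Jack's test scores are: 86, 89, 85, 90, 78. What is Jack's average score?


Add the scores:
86 + 89 + 85 + 90 + 78 = 428
Divide by the number of tests:
428 / 5 = 85.6

85.6


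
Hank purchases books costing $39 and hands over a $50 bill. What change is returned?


Start with the amount paid:
$50
Subtract the price:
$50 - $39 = $11

$11


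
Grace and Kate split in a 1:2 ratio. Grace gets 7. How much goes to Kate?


Find the multiplier:
7 / 1 = 7
Apply to Kate's share:
2 x 7 = 14

14


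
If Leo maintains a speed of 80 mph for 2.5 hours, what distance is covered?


Use the formula: distance = speed x time
Speed = 80 mph, Time = 2.5 hours
80 x 2.5 = 200 miles

200 miles


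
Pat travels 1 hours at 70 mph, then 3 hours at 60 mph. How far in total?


Leg 1 distance:
70 x 1 = 70 miles
Leg 2 distance:
60 x 3 = 180 miles
Total distance:
70 + 180 = 250 miles

250 miles


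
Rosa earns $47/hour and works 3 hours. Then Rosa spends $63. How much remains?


Calculate earnings:
3 x $47 = $141
Subtract spending:
$141 - $63 = $78

$78


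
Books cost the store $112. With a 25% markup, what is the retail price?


Calculate the markup amount:
25% of $112 = $28
Add to cost:
$112 + $28 = $140

$140


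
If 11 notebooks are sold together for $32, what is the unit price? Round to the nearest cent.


Total cost: $32
Number of items: 11
Unit price: $32 / 11 = $2.9090... ≈ $2.91

$2.91


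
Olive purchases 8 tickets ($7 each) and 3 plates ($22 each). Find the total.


Cost of tickets:
8 x $7 = $56
Cost of plates:
3 x $22 = $66
Add both:
$56 + $66 = $122

$122


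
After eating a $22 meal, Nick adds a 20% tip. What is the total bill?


Calculate the tip:
20% of $22 = $4.40
Add tip to meal cost:
$22 + $4.40 = $26.40

$26.40


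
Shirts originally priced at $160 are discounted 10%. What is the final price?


Calculate the discount amount:
10% of $160 = $16
Subtract from original:
$160 - $16 = $144

$144


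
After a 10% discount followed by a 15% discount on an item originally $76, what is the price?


First discount:
10% of $76 = $7.60
Price after first discount:
$76 - $7.60 = $68.40
Second discount:
15% of $68.40 = $10.26
Final price:
$68.40 - $10.26 = $58.14

$58.14


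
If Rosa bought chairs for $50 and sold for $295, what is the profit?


Selling price = $295
Cost price = $50
Profit = selling price - cost price:
Profit = $295 - $50 = $245

$245


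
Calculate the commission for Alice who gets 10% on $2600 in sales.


Convert rate to decimal:
10% = 0.1
Multiply by sales:
$2600 x 0.1 = $260

$260


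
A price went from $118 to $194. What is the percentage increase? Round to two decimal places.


Find the absolute change:
|194 - 118| = 76
Divide by original and multiply by 100:
76 / 118 x 100 = 64.4067...% ≈ 64.41%

64.41%


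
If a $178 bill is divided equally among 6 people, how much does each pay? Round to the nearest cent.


Total bill: $178
Number of people: 6
Each pays: $178 / 6 = $29.6666... ≈ $29.67

$29.67


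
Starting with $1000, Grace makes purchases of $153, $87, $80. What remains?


Add up expenses:
$153 + $87 + $80 = $320
Subtract from budget:
$1000 - $320 = $680

$680


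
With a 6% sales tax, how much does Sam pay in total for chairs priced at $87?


Calculate the tax:
6% of $87 = $5.22
Add tax to price:
$87 + $5.22 = $92.22

$92.22


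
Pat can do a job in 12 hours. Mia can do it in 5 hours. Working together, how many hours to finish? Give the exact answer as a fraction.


Pat's rate: 1/12 of the job per hour
Mia's rate: 1/5 of the job per hour
Combined rate: 1/12 + 1/5 = 17/60 per hour
Time = 1 / (17/60) = 60/17 hours (≈ 3.53 hours)

60/17 hours


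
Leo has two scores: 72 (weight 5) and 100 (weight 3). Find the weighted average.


Weighted sum:
5 x 72 + 3 x 100 = 660
Total weight:
5 + 3 = 8
Weighted average:
660 / 8 = 82.5

82.5


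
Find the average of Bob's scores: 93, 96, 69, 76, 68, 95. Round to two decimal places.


Add the scores:
93 + 96 + 69 + 76 + 68 + 95 = 497
Divide by the number of tests:
497 / 6 = 82.8333... ≈ 82.83

82.83


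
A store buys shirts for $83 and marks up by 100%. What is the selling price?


Calculate the markup amount:
100% of $83 = $83
Add to cost:
$83 + $83 = $166

$166


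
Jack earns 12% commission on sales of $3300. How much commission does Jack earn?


Convert rate to decimal:
12% = 0.12
Multiply by sales:
$3300 x 0.12 = $396

$396


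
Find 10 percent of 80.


Convert percentage to decimal:
10% = 0.1
Multiply:
80 x 0.1 = 8

8


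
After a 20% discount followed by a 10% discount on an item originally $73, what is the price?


First discount:
20% of $73 = $14.60
Price after first discount:
$73 - $14.60 = $58.40
Second discount:
10% of $58.40 = $5.84
Final price:
$58.40 - $5.84 = $52.56

$52.56


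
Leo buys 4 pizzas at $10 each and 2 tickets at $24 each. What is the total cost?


Cost of pizzas:
4 x $10 = $40
Cost of tickets:
2 x $24 = $48
Add both:
$40 + $48 = $88

$88


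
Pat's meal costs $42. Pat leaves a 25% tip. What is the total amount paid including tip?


Calculate the tip:
25% of $42 = $10.50
Add tip to meal cost:
$42 + $10.50 = $52.50

$52.50


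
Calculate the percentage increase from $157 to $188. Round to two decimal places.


Find the absolute change:
|188 - 157| = 31
Divide by original and multiply by 100:
31 / 157 x 100 = 19.7452...% ≈ 19.75%

19.75%


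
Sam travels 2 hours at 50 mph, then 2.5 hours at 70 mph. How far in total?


Leg 1 distance:
50 x 2 = 100 miles
Leg 2 distance:
70 x 2.5 = 175 miles
Total distance:
100 + 175 = 275 miles

275 miles


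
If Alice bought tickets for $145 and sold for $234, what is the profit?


Selling price = $234
Cost price = $145
Profit = selling price - cost price:
Profit = $234 - $145 = $89

$89


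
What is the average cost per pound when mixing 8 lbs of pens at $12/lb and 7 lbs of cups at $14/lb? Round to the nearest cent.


Cost of pens:
8 x $12 = $96
Cost of cups:
7 x $14 = $98
Total cost: $96 + $98 = $194
Total weight: 15 lbs
Average: $194 / 15 = $12.9333... ≈ $12.93/lb

$12.93/lb


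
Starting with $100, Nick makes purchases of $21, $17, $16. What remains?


Add up expenses:
$21 + $17 + $16 = $54
Subtract from budget:
$100 - $54 = $46

$46


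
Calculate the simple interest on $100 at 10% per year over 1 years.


Use the formula I = P x R x T / 100
P x R x T = 100 x 10 x 1 = 1000
I = 1000 / 100 = $10

$10


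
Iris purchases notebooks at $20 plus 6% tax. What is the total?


Calculate the tax:
6% of $20 = $1.20
Add tax to price:
$20 + $1.20 = $21.20

$21.20


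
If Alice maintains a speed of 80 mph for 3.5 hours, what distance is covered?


Use the formula: distance = speed x time
Speed = 80 mph, Time = 3.5 hours
80 x 3.5 = 280 miles

280 miles


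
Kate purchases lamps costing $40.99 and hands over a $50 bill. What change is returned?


Start with the amount paid:
$50
Subtract the price:
$50 - $40.99 = $9.01

$9.01


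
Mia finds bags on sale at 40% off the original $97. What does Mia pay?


Calculate the discount amount:
40% of $97 = $38.80
Subtract from original:
$97 - $38.80 = $58.20

$58.20


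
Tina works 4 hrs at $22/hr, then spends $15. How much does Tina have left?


Calculate earnings:
4 x $22 = $88
Subtract spending:
$88 - $15 = $73

$73


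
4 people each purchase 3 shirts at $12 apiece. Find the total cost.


Cost per person:
3 x $12 = $36
Group total:
4 x $36 = $144

$144


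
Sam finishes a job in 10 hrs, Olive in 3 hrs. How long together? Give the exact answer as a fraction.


Sam's rate: 1/10 of the job per hour
Olive's rate: 1/3 of the job per hour
Combined rate: 1/10 + 1/3 = 13/30 per hour
Time = 1 / (13/30) = 30/13 hours (≈ 2.31 hours)

30/13 hours


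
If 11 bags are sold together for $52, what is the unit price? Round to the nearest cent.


Total cost: $52
Number of items: 11
Unit price: $52 / 11 = $4.7272... ≈ $4.73

$4.73


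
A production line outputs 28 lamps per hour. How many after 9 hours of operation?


Production rate: 28 lamps per hour
Time: 9 hours
Total: 28 x 9 = 252 lamps

252 lamps


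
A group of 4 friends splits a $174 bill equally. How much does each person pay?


Total bill: $174
Number of people: 4
Each pays: $174 / 4 = $43.50

$43.50


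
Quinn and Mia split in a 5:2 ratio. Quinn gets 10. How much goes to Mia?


Find the multiplier:
10 / 5 = 2
Apply to Mia's share:
2 x 2 = 4

4


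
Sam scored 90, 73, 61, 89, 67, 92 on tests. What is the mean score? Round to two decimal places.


Add the scores:
90 + 73 + 61 + 89 + 67 + 92 = 472
Divide by the number of tests:
472 / 6 = 78.6666... ≈ 78.67

78.67


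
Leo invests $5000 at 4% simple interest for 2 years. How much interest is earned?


Use the formula I = P x R x T / 100
P x R x T = 5000 x 4 x 2 = 40000
I = 40000 / 100 = $400

$400


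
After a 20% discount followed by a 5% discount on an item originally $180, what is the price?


First discount:
20% of $180 = $36
Price after first discount:
$180 - $36 = $144
Second discount:
5% of $144 = $7.20
Final price:
$144 - $7.20 = $136.80

$136.80


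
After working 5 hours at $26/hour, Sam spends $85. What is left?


Calculate earnings:
5 x $26 = $130
Subtract spending:
$130 - $85 = $45

$45


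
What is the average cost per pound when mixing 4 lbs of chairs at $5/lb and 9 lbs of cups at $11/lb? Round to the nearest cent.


Cost of chairs:
4 x $5 = $20
Cost of cups:
9 x $11 = $99
Total cost: $20 + $99 = $119
Total weight: 13 lbs
Average: $119 / 13 = $9.1538... ≈ $9.15/lb

$9.15/lb


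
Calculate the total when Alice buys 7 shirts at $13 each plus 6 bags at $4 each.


Cost of shirts:
7 x $13 = $91
Cost of bags:
6 x $4 = $24
Add both:
$91 + $24 = $115

$115


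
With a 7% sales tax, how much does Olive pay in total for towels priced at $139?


Calculate the tax:
7% of $139 = $9.73
Add tax to price:
$139 + $9.73 = $148.73

$148.73


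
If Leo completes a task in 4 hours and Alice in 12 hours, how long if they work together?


Leo's rate: 1/4 of the job per hour
Alice's rate: 1/12 of the job per hour
Combined rate: 1/4 + 1/12 = 1/3 per hour
Time = 1 / (1/3) = 3 hours

3 hours


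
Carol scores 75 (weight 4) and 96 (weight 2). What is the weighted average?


Weighted sum:
4 x 75 + 2 x 96 = 492
Total weight:
4 + 2 = 6
Weighted average:
492 / 6 = 82

82


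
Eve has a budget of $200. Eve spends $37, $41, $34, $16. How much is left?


Add up expenses:
$37 + $41 + $34 + $16 = $128
Subtract from budget:
$200 - $128 = $72

$72


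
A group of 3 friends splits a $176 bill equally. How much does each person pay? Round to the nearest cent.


Total bill: $176
Number of people: 3
Each pays: $176 / 3 = $58.6666... ≈ $58.67

$58.67


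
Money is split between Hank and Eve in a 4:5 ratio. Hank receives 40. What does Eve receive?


Find the multiplier:
40 / 4 = 10
Apply to Eve's share:
5 x 10 = 50

50


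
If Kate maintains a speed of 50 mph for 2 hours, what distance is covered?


Use the formula: distance = speed x time
Speed = 50 mph, Time = 2 hours
50 x 2 = 100 miles

100 miles


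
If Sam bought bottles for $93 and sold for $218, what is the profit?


Selling price = $218
Cost price = $93
Profit = selling price - cost price:
Profit = $218 - $93 = $125

$125


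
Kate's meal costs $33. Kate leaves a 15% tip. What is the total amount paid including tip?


Calculate the tip:
15% of $33 = $4.95
Add tip to meal cost:
$33 + $4.95 = $37.95

$37.95


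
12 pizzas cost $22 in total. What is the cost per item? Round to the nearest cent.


Total cost: $22
Number of items: 12
Unit price: $22 / 12 = $1.8333... ≈ $1.83

$1.83


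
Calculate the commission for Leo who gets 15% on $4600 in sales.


Convert rate to decimal:
15% = 0.15
Multiply by sales:
$4600 x 0.15 = $690

$690


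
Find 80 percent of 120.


Convert percentage to decimal:
80% = 0.8
Multiply:
120 x 0.8 = 96

96


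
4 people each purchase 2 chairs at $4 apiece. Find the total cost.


Cost per person:
2 x $4 = $8
Group total:
4 x $8 = $32

$32


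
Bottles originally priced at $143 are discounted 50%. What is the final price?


Calculate the discount amount:
50% of $143 = $71.50
Subtract from original:
$143 - $71.50 = $71.50

$71.50


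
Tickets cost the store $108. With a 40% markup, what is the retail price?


Calculate the markup amount:
40% of $108 = $43.20
Add to cost:
$108 + $43.20 = $151.20

$151.20


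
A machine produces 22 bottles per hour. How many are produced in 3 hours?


Production rate: 22 bottles per hour
Time: 3 hours
Total: 22 x 3 = 66 bottles

66 bottles


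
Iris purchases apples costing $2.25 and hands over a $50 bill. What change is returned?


Start with the amount paid:
$50
Subtract the price:
$50 - $2.25 = $47.75

$47.75


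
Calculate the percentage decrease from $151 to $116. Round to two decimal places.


Find the absolute change:
|116 - 151| = 35
Divide by original and multiply by 100:
35 / 151 x 100 = 23.1788...% ≈ 23.18%

23.18%


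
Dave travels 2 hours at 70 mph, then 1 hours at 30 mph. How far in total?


Leg 1 distance:
70 x 2 = 140 miles
Leg 2 distance:
30 x 1 = 30 miles
Total distance:
140 + 30 = 170 miles

170 miles


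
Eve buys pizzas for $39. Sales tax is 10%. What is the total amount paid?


Calculate the tax:
10% of $39 = $3.90
Add tax to price:
$39 + $3.90 = $42.90

$42.90


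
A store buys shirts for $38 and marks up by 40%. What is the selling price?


Calculate the markup amount:
40% of $38 = $15.20
Add to cost:
$38 + $15.20 = $53.20

$53.20


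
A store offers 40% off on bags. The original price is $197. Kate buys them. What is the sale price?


Calculate the discount amount:
40% of $197 = $78.80
Subtract from original:
$197 - $78.80 = $118.20

$118.20


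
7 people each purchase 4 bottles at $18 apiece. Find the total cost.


Cost per person:
4 x $18 = $72
Group total:
7 x $72 = $504

$504


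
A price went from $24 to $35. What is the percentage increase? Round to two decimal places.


Find the absolute change:
|35 - 24| = 11
Divide by original and multiply by 100:
11 / 24 x 100 = 45.8333...% ≈ 45.83%

45.83%


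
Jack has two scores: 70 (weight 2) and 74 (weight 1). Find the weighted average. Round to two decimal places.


Weighted sum:
2 x 70 + 1 x 74 = 214
Total weight:
2 + 1 = 3
Weighted average:
214 / 3 = 71.3333... ≈ 71.33

71.33


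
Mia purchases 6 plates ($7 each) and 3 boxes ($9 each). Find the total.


Cost of plates:
6 x $7 = $42
Cost of boxes:
3 x $9 = $27
Add both:
$42 + $27 = $69

$69


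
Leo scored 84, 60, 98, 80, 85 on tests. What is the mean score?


Add the scores:
84 + 60 + 98 + 80 + 85 = 407
Divide by the number of tests:
407 / 5 = 81.4

81.4


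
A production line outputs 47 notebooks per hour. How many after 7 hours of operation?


Production rate: 47 notebooks per hour
Time: 7 hours
Total: 47 x 7 = 329 notebooks

329 notebooks


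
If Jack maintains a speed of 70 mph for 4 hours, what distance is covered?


Use the formula: distance = speed x time
Speed = 70 mph, Time = 4 hours
70 x 4 = 280 miles

280 miles


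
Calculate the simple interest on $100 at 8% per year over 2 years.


Use the formula I = P x R x T / 100
P x R x T = 100 x 8 x 2 = 1600
I = 1600 / 100 = $16

$16


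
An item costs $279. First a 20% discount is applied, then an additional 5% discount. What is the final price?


First discount:
20% of $279 = $55.80
Price after first discount:
$279 - $55.80 = $223.20
Second discount:
5% of $223.20 = $11.16
Final price:
$223.20 - $11.16 = $212.04

$212.04


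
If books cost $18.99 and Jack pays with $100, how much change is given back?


Start with the amount paid:
$100
Subtract the price:
$100 - $18.99 = $81.01

$81.01


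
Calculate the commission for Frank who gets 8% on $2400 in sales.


Convert rate to decimal:
8% = 0.08
Multiply by sales:
$2400 x 0.08 = $192

$192


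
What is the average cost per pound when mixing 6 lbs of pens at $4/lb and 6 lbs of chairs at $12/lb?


Cost of pens:
6 x $4 = $24
Cost of chairs:
6 x $12 = $72
Total cost: $24 + $72 = $96
Total weight: 12 lbs
Average: $96 / 12 = $8/lb

$8/lb


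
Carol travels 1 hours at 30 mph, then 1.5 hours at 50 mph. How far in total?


Leg 1 distance:
30 x 1 = 30 miles
Leg 2 distance:
50 x 1.5 = 75 miles
Total distance:
30 + 75 = 105 miles

105 miles


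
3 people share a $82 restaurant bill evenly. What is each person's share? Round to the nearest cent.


Total bill: $82
Number of people: 3
Each pays: $82 / 3 = $27.3333... ≈ $27.33

$27.33


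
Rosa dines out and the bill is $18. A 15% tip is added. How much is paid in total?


Calculate the tip:
15% of $18 = $2.70
Add tip to meal cost:
$18 + $2.70 = $20.70

$20.70


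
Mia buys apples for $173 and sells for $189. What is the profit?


Selling price = $189
Cost price = $173
Profit = selling price - cost price:
Profit = $189 - $173 = $16

$16


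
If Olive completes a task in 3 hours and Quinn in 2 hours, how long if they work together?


Olive's rate: 1/3 of the job per hour
Quinn's rate: 1/2 of the job per hour
Combined rate: 1/3 + 1/2 = 5/6 per hour
Time = 1 / (5/6) = 6/5 = 1.2 hours

1.2 hours


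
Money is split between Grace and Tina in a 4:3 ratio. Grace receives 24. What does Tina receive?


Find the multiplier:
24 / 4 = 6
Apply to Tina's share:
3 x 6 = 18

18


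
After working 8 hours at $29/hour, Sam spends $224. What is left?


Calculate earnings:
8 x $29 = $232
Subtract spending:
$232 - $224 = $8

$8


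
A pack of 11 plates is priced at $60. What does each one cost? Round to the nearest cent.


Total cost: $60
Number of items: 11
Unit price: $60 / 11 = $5.4545... ≈ $5.45

$5.45


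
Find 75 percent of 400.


Convert percentage to decimal:
75% = 0.75
Multiply:
400 x 0.75 = 300

300


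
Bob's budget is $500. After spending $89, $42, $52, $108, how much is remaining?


Add up expenses:
$89 + $42 + $52 + $108 = $291
Subtract from budget:
$500 - $291 = $209

$209


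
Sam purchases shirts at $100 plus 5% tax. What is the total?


Calculate the tax:
5% of $100 = $5
Add tax to price:
$100 + $5 = $105

$105


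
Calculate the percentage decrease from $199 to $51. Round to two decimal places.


Find the absolute change:
|51 - 199| = 148
Divide by original and multiply by 100:
148 / 199 x 100 = 74.3718...% ≈ 74.37%

74.37%


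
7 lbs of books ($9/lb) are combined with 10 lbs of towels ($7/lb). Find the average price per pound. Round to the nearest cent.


Cost of books:
7 x $9 = $63
Cost of towels:
10 x $7 = $70
Total cost: $63 + $70 = $133
Total weight: 17 lbs
Average: $133 / 17 = $7.8235... ≈ $7.82/lb

$7.82/lb


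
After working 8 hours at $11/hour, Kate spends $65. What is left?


Calculate earnings:
8 x $11 = $88
Subtract spending:
$88 - $65 = $23

$23


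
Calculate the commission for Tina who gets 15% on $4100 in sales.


Convert rate to decimal:
15% = 0.15
Multiply by sales:
$4100 x 0.15 = $615

$615


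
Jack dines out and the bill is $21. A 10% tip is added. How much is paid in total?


Calculate the tip:
10% of $21 = $2.10
Add tip to meal cost:
$21 + $2.10 = $23.10

$23.10


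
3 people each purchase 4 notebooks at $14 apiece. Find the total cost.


Cost per person:
4 x $14 = $56
Group total:
3 x $56 = $168

$168


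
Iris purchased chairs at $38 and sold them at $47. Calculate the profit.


Selling price = $47
Cost price = $38
Profit = selling price - cost price:
Profit = $47 - $38 = $9

$9


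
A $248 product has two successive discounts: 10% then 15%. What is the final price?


First discount:
10% of $248 = $24.80
Price after first discount:
$248 - $24.80 = $223.20
Second discount:
15% of $223.20 = $33.48
Final price:
$223.20 - $33.48 = $189.72

$189.72


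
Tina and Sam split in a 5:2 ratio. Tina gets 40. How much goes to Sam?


Find the multiplier:
40 / 5 = 8
Apply to Sam's share:
2 x 8 = 16

16


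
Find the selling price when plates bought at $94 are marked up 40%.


Calculate the markup amount:
40% of $94 = $37.60
Add to cost:
$94 + $37.60 = $131.60

$131.60


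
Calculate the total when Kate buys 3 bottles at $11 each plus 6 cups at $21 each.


Cost of bottles:
3 x $11 = $33
Cost of cups:
6 x $21 = $126
Add both:
$33 + $126 = $159

$159


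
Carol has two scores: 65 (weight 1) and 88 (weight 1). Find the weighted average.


Weighted sum:
1 x 65 + 1 x 88 = 153
Total weight:
1 + 1 = 2
Weighted average:
153 / 2 = 76.5

76.5


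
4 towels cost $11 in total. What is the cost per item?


Total cost: $11
Number of items: 4
Unit price: $11 / 4 = $2.75

$2.75


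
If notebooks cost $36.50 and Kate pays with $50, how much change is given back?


Start with the amount paid:
$50
Subtract the price:
$50 - $36.50 = $13.50

$13.50


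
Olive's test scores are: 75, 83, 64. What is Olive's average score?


Add the scores:
75 + 83 + 64 = 222
Divide by the number of tests:
222 / 3 = 74

74


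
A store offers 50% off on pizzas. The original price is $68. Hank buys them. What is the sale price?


Calculate the discount amount:
50% of $68 = $34
Subtract from original:
$68 - $34 = $34

$34


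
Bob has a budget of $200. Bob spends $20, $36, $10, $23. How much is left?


Add up expenses:
$20 + $36 + $10 + $23 = $89
Subtract from budget:
$200 - $89 = $111

$111


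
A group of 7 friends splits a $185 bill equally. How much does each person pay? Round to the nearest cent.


Total bill: $185
Number of people: 7
Each pays: $185 / 7 = $26.4285... ≈ $26.43

$26.43


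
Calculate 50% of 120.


Convert percentage to decimal:
50% = 0.5
Multiply:
120 x 0.5 = 60

60


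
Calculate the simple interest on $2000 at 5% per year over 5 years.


Use the formula I = P x R x T / 100
P x R x T = 2000 x 5 x 5 = 50000
I = 50000 / 100 = $500

$500


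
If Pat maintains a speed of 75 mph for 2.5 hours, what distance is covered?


Use the formula: distance = speed x time
Speed = 75 mph, Time = 2.5 hours
75 x 2.5 = 187.5 miles

187.5 miles


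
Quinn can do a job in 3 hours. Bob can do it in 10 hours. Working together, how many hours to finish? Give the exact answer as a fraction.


Quinn's rate: 1/3 of the job per hour
Bob's rate: 1/10 of the job per hour
Combined rate: 1/3 + 1/10 = 13/30 per hour
Time = 1 / (13/30) = 30/13 hours (≈ 2.31 hours)

30/13 hours


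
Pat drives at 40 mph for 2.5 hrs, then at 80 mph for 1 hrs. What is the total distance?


Leg 1 distance:
40 x 2.5 = 100 miles
Leg 2 distance:
80 x 1 = 80 miles
Total distance:
100 + 80 = 180 miles

180 miles


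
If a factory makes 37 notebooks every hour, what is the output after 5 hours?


Production rate: 37 notebooks per hour
Time: 5 hours
Total: 37 x 5 = 185 notebooks

185 notebooks


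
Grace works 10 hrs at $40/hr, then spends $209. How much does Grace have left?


Calculate earnings:
10 x $40 = $400
Subtract spending:
$400 - $209 = $191

$191


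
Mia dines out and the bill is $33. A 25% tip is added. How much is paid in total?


Calculate the tip:
25% of $33 = $8.25
Add tip to meal cost:
$33 + $8.25 = $41.25

$41.25


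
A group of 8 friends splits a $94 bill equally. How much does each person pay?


Total bill: $94
Number of people: 8
Each pays: $94 / 8 = $11.75

$11.75


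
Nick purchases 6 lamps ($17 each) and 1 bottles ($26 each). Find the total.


Cost of lamps:
6 x $17 = $102
Cost of bottles:
1 x $26 = $26
Add both:
$102 + $26 = $128

$128


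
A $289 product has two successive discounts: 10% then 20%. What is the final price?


First discount:
10% of $289 = $28.90
Price after first discount:
$289 - $28.90 = $260.10
Second discount:
20% of $260.10 = $52.02
Final price:
$260.10 - $52.02 = $208.08

$208.08


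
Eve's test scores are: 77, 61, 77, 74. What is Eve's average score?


Add the scores:
77 + 61 + 77 + 74 = 289
Divide by the number of tests:
289 / 4 = 72.25

72.25


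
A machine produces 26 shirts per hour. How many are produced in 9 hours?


Production rate: 26 shirts per hour
Time: 9 hours
Total: 26 x 9 = 234 shirts

234 shirts


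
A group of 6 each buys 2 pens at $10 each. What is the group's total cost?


Cost per person:
2 x $10 = $20
Group total:
6 x $20 = $120

$120


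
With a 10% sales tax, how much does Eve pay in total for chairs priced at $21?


Calculate the tax:
10% of $21 = $2.10
Add tax to price:
$21 + $2.10 = $23.10

$23.10


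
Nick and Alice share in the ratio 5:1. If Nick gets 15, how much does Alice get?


Find the multiplier:
15 / 5 = 3
Apply to Alice's share:
1 x 3 = 3

3


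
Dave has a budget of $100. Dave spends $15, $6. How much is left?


Add up expenses:
$15 + $6 = $21
Subtract from budget:
$100 - $21 = $79

$79


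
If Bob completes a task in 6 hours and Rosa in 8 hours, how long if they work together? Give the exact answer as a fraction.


Bob's rate: 1/6 of the job per hour
Rosa's rate: 1/8 of the job per hour
Combined rate: 1/6 + 1/8 = 7/24 per hour
Time = 1 / (7/24) = 24/7 hours (≈ 3.43 hours)

24/7 hours


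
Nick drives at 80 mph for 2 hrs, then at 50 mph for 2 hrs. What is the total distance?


Leg 1 distance:
80 x 2 = 160 miles
Leg 2 distance:
50 x 2 = 100 miles
Total distance:
160 + 100 = 260 miles

260 miles


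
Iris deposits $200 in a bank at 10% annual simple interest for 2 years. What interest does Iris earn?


Use the formula I = P x R x T / 100
P x R x T = 200 x 10 x 2 = 4000
I = 4000 / 100 = $40

$40


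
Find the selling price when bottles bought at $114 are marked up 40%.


Calculate the markup amount:
40% of $114 = $45.60
Add to cost:
$114 + $45.60 = $159.60

$159.60


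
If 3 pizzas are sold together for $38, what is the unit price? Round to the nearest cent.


Total cost: $38
Number of items: 3
Unit price: $38 / 3 = $12.6666... ≈ $12.67

$12.67


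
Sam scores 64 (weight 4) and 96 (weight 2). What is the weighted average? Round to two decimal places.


Weighted sum:
4 x 64 + 2 x 96 = 448
Total weight:
4 + 2 = 6
Weighted average:
448 / 6 = 74.6666... ≈ 74.67

74.67


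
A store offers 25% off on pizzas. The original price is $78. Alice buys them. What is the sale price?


Calculate the discount amount:
25% of $78 = $19.50
Subtract from original:
$78 - $19.50 = $58.50

$58.50


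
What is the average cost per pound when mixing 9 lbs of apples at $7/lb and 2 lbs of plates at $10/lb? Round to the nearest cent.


Cost of apples:
9 x $7 = $63
Cost of plates:
2 x $10 = $20
Total cost: $63 + $20 = $83
Total weight: 11 lbs
Average: $83 / 11 = $7.5454... ≈ $7.55/lb

$7.55/lb


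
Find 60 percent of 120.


Convert percentage to decimal:
60% = 0.6
Multiply:
120 x 0.6 = 72

72


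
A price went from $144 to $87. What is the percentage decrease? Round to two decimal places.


Find the absolute change:
|87 - 144| = 57
Divide by original and multiply by 100:
57 / 144 x 100 = 39.5833...% ≈ 39.58%

39.58%


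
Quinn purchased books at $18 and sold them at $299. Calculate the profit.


Selling price = $299
Cost price = $18
Profit = selling price - cost price:
Profit = $299 - $18 = $281

$281


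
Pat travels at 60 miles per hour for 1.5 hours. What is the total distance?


Use the formula: distance = speed x time
Speed = 60 mph, Time = 1.5 hours
60 x 1.5 = 90 miles

90 miles


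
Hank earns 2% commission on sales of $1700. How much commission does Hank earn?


Convert rate to decimal:
2% = 0.02
Multiply by sales:
$1700 x 0.02 = $34

$34


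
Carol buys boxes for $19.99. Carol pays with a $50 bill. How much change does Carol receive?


Start with the amount paid:
$50
Subtract the price:
$50 - $19.99 = $30.01

$30.01


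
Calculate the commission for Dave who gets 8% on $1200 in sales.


Convert rate to decimal:
8% = 0.08
Multiply by sales:
$1200 x 0.08 = $96

$96


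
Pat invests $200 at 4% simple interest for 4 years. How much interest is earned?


Use the formula I = P x R x T / 100
P x R x T = 200 x 4 x 4 = 3200
I = 3200 / 100 = $32

$32


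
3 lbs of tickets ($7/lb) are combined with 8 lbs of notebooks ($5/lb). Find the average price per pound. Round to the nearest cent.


Cost of tickets:
3 x $7 = $21
Cost of notebooks:
8 x $5 = $40
Total cost: $21 + $40 = $61
Total weight: 11 lbs
Average: $61 / 11 = $5.5454... ≈ $5.55/lb

$5.55/lb


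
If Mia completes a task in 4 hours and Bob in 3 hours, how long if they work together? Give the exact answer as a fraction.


Mia's rate: 1/4 of the job per hour
Bob's rate: 1/3 of the job per hour
Combined rate: 1/4 + 1/3 = 7/12 per hour
Time = 1 / (7/12) = 12/7 hours (≈ 1.71 hours)

12/7 hours


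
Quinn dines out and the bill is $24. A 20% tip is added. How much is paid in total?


Calculate the tip:
20% of $24 = $4.80
Add tip to meal cost:
$24 + $4.80 = $28.80

$28.80


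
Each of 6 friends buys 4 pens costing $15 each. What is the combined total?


Cost per person:
4 x $15 = $60
Group total:
6 x $60 = $360

$360


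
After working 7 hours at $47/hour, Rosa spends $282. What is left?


Calculate earnings:
7 x $47 = $329
Subtract spending:
$329 - $282 = $47

$47


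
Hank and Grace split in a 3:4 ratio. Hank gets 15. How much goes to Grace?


Find the multiplier:
15 / 3 = 5
Apply to Grace's share:
4 x 5 = 20

20


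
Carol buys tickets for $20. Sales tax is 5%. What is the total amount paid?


Calculate the tax:
5% of $20 = $1
Add tax to price:
$20 + $1 = $21

$21


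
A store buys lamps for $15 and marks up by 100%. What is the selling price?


Calculate the markup amount:
100% of $15 = $15
Add to cost:
$15 + $15 = $30

$30


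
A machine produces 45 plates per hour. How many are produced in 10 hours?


Production rate: 45 plates per hour
Time: 10 hours
Total: 45 x 10 = 450 plates

450 plates


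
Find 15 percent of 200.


Convert percentage to decimal:
15% = 0.15
Multiply:
200 x 0.15 = 30

30


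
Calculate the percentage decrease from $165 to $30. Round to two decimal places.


Find the absolute change:
|30 - 165| = 135
Divide by original and multiply by 100:
135 / 165 x 100 = 81.8181...% ≈ 81.82%

81.82%


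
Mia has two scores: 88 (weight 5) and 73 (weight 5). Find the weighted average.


Weighted sum:
5 x 88 + 5 x 73 = 805
Total weight:
5 + 5 = 10
Weighted average:
805 / 10 = 80.5

80.5


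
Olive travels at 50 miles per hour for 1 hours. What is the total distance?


Use the formula: distance = speed x time
Speed = 50 mph, Time = 1 hours
50 x 1 = 50 miles

50 miles


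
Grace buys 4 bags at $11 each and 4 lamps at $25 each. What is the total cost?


Cost of bags:
4 x $11 = $44
Cost of lamps:
4 x $25 = $100
Add both:
$44 + $100 = $144

$144


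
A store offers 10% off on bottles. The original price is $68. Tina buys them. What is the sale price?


Calculate the discount amount:
10% of $68 = $6.80
Subtract from original:
$68 - $6.80 = $61.20

$61.20


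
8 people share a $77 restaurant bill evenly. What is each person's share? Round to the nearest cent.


Total bill: $77
Number of people: 8
Each pays: $77 / 8 = $9.625 ≈ $9.63

$9.63


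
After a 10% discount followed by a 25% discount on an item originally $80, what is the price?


First discount:
10% of $80 = $8
Price after first discount:
$80 - $8 = $72
Second discount:
25% of $72 = $18
Final price:
$72 - $18 = $54

$54


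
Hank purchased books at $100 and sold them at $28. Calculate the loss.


Selling price = $28
Cost price = $100
Loss = cost price - selling price:
Loss = $100 - $28 = $72

$72


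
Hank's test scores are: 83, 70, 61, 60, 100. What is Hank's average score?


Add the scores:
83 + 70 + 61 + 60 + 100 = 374
Divide by the number of tests:
374 / 5 = 74.8

74.8


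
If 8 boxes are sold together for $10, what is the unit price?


Total cost: $10
Number of items: 8
Unit price: $10 / 8 = $1.25

$1.25


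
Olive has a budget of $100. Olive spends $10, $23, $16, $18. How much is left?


Add up expenses:
$10 + $23 + $16 + $18 = $67
Subtract from budget:
$100 - $67 = $33

$33


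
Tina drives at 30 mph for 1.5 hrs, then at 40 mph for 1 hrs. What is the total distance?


Leg 1 distance:
30 x 1.5 = 45 miles
Leg 2 distance:
40 x 1 = 40 miles
Total distance:
45 + 40 = 85 miles

85 miles


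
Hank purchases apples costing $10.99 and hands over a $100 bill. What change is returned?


Start with the amount paid:
$100
Subtract the price:
$100 - $10.99 = $89.01

$89.01


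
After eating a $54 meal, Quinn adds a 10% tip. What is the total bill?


Calculate the tip:
10% of $54 = $5.40
Add tip to meal cost:
$54 + $5.40 = $59.40

$59.40


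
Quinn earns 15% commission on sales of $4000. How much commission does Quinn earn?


Convert rate to decimal:
15% = 0.15
Multiply by sales:
$4000 x 0.15 = $600

$600


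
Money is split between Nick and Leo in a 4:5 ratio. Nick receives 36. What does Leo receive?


Find the multiplier:
36 / 4 = 9
Apply to Leo's share:
5 x 9 = 45

45


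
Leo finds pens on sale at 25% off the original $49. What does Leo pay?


Calculate the discount amount:
25% of $49 = $12.25
Subtract from original:
$49 - $12.25 = $36.75

$36.75


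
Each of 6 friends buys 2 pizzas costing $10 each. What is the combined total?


Cost per person:
2 x $10 = $20
Group total:
6 x $20 = $120

$120


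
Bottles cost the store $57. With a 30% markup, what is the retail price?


Calculate the markup amount:
30% of $57 = $17.10
Add to cost:
$57 + $17.10 = $74.10

$74.10


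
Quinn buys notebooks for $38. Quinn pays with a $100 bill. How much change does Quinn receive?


Start with the amount paid:
$100
Subtract the price:
$100 - $38 = $62

$62


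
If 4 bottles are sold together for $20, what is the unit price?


Total cost: $20
Number of items: 4
Unit price: $20 / 4 = $5

$5


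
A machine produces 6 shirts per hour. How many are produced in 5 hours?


Production rate: 6 shirts per hour
Time: 5 hours
Total: 6 x 5 = 30 shirts

30 shirts


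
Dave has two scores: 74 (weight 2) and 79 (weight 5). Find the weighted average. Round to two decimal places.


Weighted sum:
2 x 74 + 5 x 79 = 543
Total weight:
2 + 5 = 7
Weighted average:
543 / 7 = 77.5714... ≈ 77.57

77.57


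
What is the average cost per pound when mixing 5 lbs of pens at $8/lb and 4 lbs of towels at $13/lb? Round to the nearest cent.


Cost of pens:
5 x $8 = $40
Cost of towels:
4 x $13 = $52
Total cost: $40 + $52 = $92
Total weight: 9 lbs
Average: $92 / 9 = $10.2222... ≈ $10.22/lb

$10.22/lb


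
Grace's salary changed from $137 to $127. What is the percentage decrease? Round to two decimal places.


Find the absolute change:
|127 - 137| = 10
Divide by original and multiply by 100:
10 / 137 x 100 = 7.2992...% ≈ 7.3%

7.3%


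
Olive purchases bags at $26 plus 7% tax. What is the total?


Calculate the tax:
7% of $26 = $1.82
Add tax to price:
$26 + $1.82 = $27.82

$27.82


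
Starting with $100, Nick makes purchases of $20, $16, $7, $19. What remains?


Add up expenses:
$20 + $16 + $7 + $19 = $62
Subtract from budget:
$100 - $62 = $38

$38


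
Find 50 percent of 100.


Convert percentage to decimal:
50% = 0.5
Multiply:
100 x 0.5 = 50

50


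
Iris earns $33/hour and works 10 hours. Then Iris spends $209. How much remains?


Calculate earnings:
10 x $33 = $330
Subtract spending:
$330 - $209 = $121

$121


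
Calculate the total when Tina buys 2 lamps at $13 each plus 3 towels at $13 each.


Cost of lamps:
2 x $13 = $26
Cost of towels:
3 x $13 = $39
Add both:
$26 + $39 = $65

$65


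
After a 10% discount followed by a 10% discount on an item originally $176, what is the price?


First discount:
10% of $176 = $17.60
Price after first discount:
$176 - $17.60 = $158.40
Second discount:
10% of $158.40 = $15.84
Final price:
$158.40 - $15.84 = $142.56

$142.56
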